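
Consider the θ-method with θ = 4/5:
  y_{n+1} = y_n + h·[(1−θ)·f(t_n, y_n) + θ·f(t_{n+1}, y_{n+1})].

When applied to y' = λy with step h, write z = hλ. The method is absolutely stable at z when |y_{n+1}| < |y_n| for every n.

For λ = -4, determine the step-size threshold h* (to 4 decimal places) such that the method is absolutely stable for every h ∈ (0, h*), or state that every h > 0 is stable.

On y'=λy, z=hλ:
  y_{n+1} = y_n + z·[1/5·y_n + 4/5·y_{n+1}] ⇒ (1 − 4/5z)y_{n+1} = (1 + 1/5z)y_n
  R(z) = (1 + 1/5z)/(1 − 4/5z).

Need |R(x)|<1, x<0.
x=-0.68: |R|=0.5596
x=-2: |R|=0.2308
x=-10: |R|=0.1111
x=-100: |R|=0.2346
θ=4/5≥1/2 ⇒ |1+1/5x|<|1−4/5x| ∀x<0 ⇒ stable on all of ℝ⁻.

(−∞, 0) — no finite endpoint. Any h>0 works for λ=-4.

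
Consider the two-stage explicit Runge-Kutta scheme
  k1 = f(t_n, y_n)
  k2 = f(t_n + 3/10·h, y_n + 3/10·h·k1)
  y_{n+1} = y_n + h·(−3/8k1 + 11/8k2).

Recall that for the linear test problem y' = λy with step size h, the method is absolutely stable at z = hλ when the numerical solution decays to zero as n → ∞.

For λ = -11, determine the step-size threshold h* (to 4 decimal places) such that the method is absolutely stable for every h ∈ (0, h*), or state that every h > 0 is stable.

(-2.4242,0); λ=-11 ⇒ h* = (80/33)/11 = 0.2204.

On y'=λy, z=hλ:
  k1=λy_n ⇒ h·k1=z·y_n;  k2=λ(1+3/10z)y_n ⇒ h·k2=z(1+3/10z)y_n
  y_{n+1}/y_n = 1 − 3/8z + 11/8z(1+3/10z) = 1 + z + 33/80z²
  Hence R(z) = 1 + z + 33/80z².

Need |R(x)|<1, x<0.
x=-1.67: |R|=0.4804
R=1: x+33/80x²=0 ⇒ x=−80/33=-2.4242; min R=1−1/(4·33/80)=0.3939>−1
Confirm numerically:
  x=-2.276: |R|=0.86082 <1
  x=-2.095: |R|=0.71547 <1
  x=-1.196: |R|=0.39405 <1
  x=-2.832: |R|=1.47634 >1
  x=-2.471: |R|=1.04766 >1
Stable set (-2.4242, 0).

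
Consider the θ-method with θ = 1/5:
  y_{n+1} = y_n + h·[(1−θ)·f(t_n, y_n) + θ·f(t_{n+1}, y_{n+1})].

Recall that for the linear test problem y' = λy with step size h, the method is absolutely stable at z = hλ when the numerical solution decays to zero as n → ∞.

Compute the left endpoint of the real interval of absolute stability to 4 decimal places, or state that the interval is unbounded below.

On y'=λy, z=hλ:
  y_{n+1} = y_n + z·[4/5·y_n + 1/5·y_{n+1}] ⇒ (1 − 1/5z)y_{n+1} = (1 + 4/5z)y_n
  so R(z) = (1 + 4/5z)/(1 − 1/5z).

Solve |R(x)|<1 on ℝ⁻.
x=-1.48: |R|=0.1420
R=−1: 1+4/5x = −1+1/5x ⇒ -3/5x=2 ⇒ x=2/(-3/5)=-3.3333
Confirm numerically:
  x=-2.857: |R|=0.81812 <1
  x=-2.096: |R|=0.47689 <1
  x=-1.731: |R|=0.28584 <1
  x=-3.923: |R|=1.19825 >1
  x=-3.830: |R|=1.16874 >1
Interval (-3.3333, 0).

z* = -3.3333.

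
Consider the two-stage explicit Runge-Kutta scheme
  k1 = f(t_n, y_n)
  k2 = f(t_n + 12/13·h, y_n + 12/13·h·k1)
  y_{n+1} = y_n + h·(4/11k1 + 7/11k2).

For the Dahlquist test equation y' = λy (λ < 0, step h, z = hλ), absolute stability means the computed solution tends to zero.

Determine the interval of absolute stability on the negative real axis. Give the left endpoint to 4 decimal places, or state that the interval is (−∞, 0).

On y'=λy, z=hλ:
  k1=λy_n ⇒ h·k1=z·y_n;  k2=λ(1+12/13z)y_n ⇒ h·k2=z(1+12/13z)y_n
  y_{n+1}/y_n = 1 + 4/11z + 7/11z(1+12/13z) = 1 + z + 84/143z²
  R(z) = 1 + z + 84/143z².

Boundary: |R(x)|=1, x<0.
x=-0.59: |R|=0.6145
R=1: x+84/143x²=0 ⇒ x=−143/84=-1.7024; min R=1−1/(4·84/143)=0.5744>−1
Confirm numerically:
  x=-1.473: |R|=0.80153 <1
  x=-0.859: |R|=0.57444 <1
  x=-0.690: |R|=0.58967 <1
  x=-2.131: |R|=1.53654 >1
  x=-1.869: |R|=1.18293 >1
Stable set (-1.7024, 0).

z∈(-1.7024,0).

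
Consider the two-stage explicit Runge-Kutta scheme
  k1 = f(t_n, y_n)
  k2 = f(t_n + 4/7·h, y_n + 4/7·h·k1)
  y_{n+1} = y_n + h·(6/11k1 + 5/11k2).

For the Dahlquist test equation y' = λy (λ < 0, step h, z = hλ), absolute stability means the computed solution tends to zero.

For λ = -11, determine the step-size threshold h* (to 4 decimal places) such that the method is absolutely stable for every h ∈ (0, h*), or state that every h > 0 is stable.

(-3.8500,0); λ=-11 ⇒ h* = (77/20)/11 = 0.3500.

With y'=λy (z=hλ):
  k1=λy_n ⇒ h·k1=z·y_n;  k2=λ(1+4/7z)y_n ⇒ h·k2=z(1+4/7z)y_n
  y_{n+1}/y_n = 1 + 6/11z + 5/11z(1+4/7z) = 1 + z + 20/77z²
  so R(z) = 1 + z + 20/77z².

Find x<0 with |R(x)|<1.
x=-0.57: |R|=0.5144
R=1: x+20/77x²=0 ⇒ x=−77/20=-3.8500; min R=1−1/(4·20/77)=0.0375>−1
Confirm numerically:
  x=-2.945: |R|=0.30773 <1
  x=-1.900: |R|=0.03766 <1
  x=-1.693: |R|=0.05148 <1
  x=-4.417: |R|=1.65050 >1
  x=-4.346: |R|=1.55990 >1
  x=-3.959: |R|=1.11209 >1
Interval (-3.8500, 0).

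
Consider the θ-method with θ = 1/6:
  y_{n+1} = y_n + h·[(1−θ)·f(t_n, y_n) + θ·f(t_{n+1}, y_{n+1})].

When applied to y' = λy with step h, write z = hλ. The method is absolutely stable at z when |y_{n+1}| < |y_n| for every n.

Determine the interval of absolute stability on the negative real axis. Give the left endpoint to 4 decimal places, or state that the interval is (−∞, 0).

On y'=λy, z=hλ:
  y_{n+1} = y_n + z·[5/6·y_n + 1/6·y_{n+1}] ⇒ (1 − 1/6z)y_{n+1} = (1 + 5/6z)y_n
  so R(z) = (1 + 5/6z)/(1 − 1/6z).

Need |R(x)|<1, x<0.
x=-0.67: |R|=0.3973
R=−1: 1+5/6x = −1+1/6x ⇒ -2/3x=2 ⇒ x=2/(-2/3)=-3.0000
Confirm numerically:
  x=-2.586: |R|=0.80713 <1
  x=-2.321: |R|=0.67360 <1
  x=-1.410: |R|=0.14170 <1
  x=-3.263: |R|=1.11357 >1
  x=-3.121: |R|=1.05306 >1
Interval (-3.0000, 0).

(-3.0000, 0).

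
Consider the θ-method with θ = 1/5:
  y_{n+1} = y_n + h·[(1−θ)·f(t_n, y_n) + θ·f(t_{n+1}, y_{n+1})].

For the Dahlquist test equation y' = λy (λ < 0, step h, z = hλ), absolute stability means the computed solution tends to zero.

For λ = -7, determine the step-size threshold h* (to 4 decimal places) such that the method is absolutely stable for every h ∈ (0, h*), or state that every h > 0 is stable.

(-3.3333,0); λ=-7 ⇒ h* = (10/3)/7 = 0.4762.

Test eqn y'=λy, z=hλ:
  y_{n+1} = y_n + z·[4/5·y_n + 1/5·y_{n+1}] ⇒ (1 − 1/5z)y_{n+1} = (1 + 4/5z)y_n
  so R(z) = (1 + 4/5z)/(1 − 1/5z).

Need |R(x)|<1, x<0.
x=-0.92: |R|=0.2230
R=−1: 1+4/5x = −1+1/5x ⇒ -3/5x=2 ⇒ x=2/(-3/5)=-3.3333
Confirm numerically:
  x=-2.009: |R|=0.43316 <1
  x=-1.489: |R|=0.14733 <1
  x=-1.375: |R|=0.07843 <1
  x=-3.781: |R|=1.15294 >1
  x=-3.428: |R|=1.03370 >1
So |R|<1 on (-3.3333, 0).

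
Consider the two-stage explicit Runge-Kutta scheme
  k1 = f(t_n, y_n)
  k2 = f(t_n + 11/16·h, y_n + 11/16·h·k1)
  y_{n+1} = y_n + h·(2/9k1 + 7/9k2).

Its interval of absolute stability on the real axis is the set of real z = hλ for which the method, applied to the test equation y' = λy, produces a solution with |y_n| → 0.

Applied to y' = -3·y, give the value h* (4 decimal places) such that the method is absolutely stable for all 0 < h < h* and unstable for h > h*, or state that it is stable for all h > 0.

(-1.8701,0); λ=-3 ⇒ h* = (144/77)/3 = 0.6234.

Test eqn y'=λy, z=hλ:
  k1=λy_n ⇒ h·k1=z·y_n;  k2=λ(1+11/16z)y_n ⇒ h·k2=z(1+11/16z)y_n
  y_{n+1}/y_n = 1 + 2/9z + 7/9z(1+11/16z) = 1 + z + 77/144z²
  R(z) = 1 + z + 77/144z².

Boundary: |R(x)|=1, x<0.
x=-1.78: |R|=0.9142
R=1: x+77/144x²=0 ⇒ x=−144/77=-1.8701; min R=1−1/(4·77/144)=0.5325>−1
Confirm numerically:
  x=-1.674: |R|=0.82444 <1
  x=-1.569: |R|=0.74736 <1
  x=-1.197: |R|=0.56915 <1
  x=-2.465: |R|=1.78409 >1
  x=-2.410: |R|=1.69572 >1
  x=-2.094: |R|=1.25067 >1
Stable set (-1.8701, 0).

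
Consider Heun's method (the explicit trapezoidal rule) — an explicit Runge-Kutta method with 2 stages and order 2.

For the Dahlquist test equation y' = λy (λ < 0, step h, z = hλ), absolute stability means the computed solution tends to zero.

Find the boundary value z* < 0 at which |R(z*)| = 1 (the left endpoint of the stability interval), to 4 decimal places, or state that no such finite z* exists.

left endpoint -2.0000.

Test eqn y'=λy, z=hλ:
  order 2, 2-stage ⇒ R(z)=1+z+z^2/2
  (e.g. R(-1.62)=0.69220, |R|=0.69220)

Find x<0 with |R(x)|<1.
x=-1.62: |R|=0.6922
|R(-1.99)|=0.9900 |R(-1.38)|=0.5722 |R(-0.96)|=0.5008
Bisect:
  x_lo=-2.7039 |R|=1.9517  x_hi=-0.1064 |R|=0.8992
  mid=-1.40518 |R|=0.58208 →hi
  mid=-2.05454 |R|=1.05603 →lo
  mid=-1.72986 |R|=0.76635 →hi
  mid=-1.89220 |R|=0.89801 →hi
  mid=-1.97337 |R|=0.97373 →hi
  mid=-2.01396 |R|=1.01406 →lo
  mid=-1.99367 |R|=0.99369 →hi
  mid=-2.00381 |R|=1.00382 →lo
  mid=-1.99874 |R|=0.99874 →hi
  mid=-2.00128 |R|=1.00128 →lo
  ...
  [-2.00001,-1.99985] ⇒ x*=-2.0000
Interval (-2.0000, 0).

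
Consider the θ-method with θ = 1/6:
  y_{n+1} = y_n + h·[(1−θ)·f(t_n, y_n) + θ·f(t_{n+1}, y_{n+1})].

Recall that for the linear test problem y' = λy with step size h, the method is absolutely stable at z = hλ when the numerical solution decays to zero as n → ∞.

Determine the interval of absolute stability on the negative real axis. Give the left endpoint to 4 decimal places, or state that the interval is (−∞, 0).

Test eqn y'=λy, z=hλ:
  y_{n+1} = y_n + z·[5/6·y_n + 1/6·y_{n+1}] ⇒ (1 − 1/6z)y_{n+1} = (1 + 5/6z)y_n
  so R(z) = (1 + 5/6z)/(1 − 1/6z).

Solve |R(x)|<1 on ℝ⁻.
x=-1.3: |R|=0.0685
R=−1: 1+5/6x = −1+1/6x ⇒ -2/3x=2 ⇒ x=2/(-2/3)=-3.0000
Confirm numerically:
  x=-2.364: |R|=0.69584 <1
  x=-2.043: |R|=0.52406 <1
  x=-2.010: |R|=0.50562 <1
  x=-1.265: |R|=0.04474 <1
  x=-3.253: |R|=1.10937 >1
  x=-3.188: |R|=1.08185 >1
  x=-3.182: |R|=1.07929 >1
So |R|<1 on (-3.0000, 0).

(-3.0000, 0).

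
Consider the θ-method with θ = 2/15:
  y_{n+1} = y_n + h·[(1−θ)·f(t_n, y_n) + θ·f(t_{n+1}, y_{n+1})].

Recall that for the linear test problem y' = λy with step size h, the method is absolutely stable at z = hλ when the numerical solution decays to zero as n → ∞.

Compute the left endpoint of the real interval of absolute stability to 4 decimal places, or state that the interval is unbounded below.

left endpoint -2.7273.

With y'=λy (z=hλ):
  y_{n+1} = y_n + z·[13/15·y_n + 2/15·y_{n+1}] ⇒ (1 − 2/15z)y_{n+1} = (1 + 13/15z)y_n
  so R(z) = (1 + 13/15z)/(1 − 2/15z).

Boundary: |R(x)|=1, x<0.
x=-1.64: |R|=0.3457
R=−1: 1+13/15x = −1+2/15x ⇒ -11/15x=2 ⇒ x=2/(-11/15)=-2.7273
Confirm numerically:
  x=-2.143: |R|=0.66675 <1
  x=-1.955: |R|=0.55077 <1
  x=-1.948: |R|=0.54636 <1
  x=-1.760: |R|=0.42549 <1
  x=-3.327: |R|=1.30466 >1
  x=-3.090: |R|=1.18839 >1
Stable set (-2.7273, 0).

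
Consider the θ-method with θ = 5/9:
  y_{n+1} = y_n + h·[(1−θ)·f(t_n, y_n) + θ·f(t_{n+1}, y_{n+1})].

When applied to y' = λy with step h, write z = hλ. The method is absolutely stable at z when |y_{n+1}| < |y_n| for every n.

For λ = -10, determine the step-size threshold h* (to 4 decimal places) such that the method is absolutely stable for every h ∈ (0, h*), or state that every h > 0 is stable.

unbounded; (−∞, 0). Any h>0 works for λ=-10.

With y'=λy (z=hλ):
  y_{n+1} = y_n + z·[4/9·y_n + 5/9·y_{n+1}] ⇒ (1 − 5/9z)y_{n+1} = (1 + 4/9z)y_n
  Hence R(z) = (1 + 4/9z)/(1 − 5/9z).

Find x<0 with |R(x)|<1.
x=-1.12: |R|=0.3096
x=-2: |R|=0.0526
x=-10: |R|=0.5254
x=-100: |R|=0.7682
θ=5/9≥1/2 ⇒ |1+4/9x|<|1−5/9x| ∀x<0 ⇒ unbounded interval.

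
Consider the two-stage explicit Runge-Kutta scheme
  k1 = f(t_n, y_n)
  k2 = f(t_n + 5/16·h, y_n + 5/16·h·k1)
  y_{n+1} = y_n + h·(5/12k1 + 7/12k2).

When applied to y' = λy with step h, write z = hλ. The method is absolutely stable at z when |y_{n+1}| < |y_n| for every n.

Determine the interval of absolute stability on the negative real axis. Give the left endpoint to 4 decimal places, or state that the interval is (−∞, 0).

z∈(-5.4857,0).

On y'=λy, z=hλ:
  k1=λy_n ⇒ h·k1=z·y_n;  k2=λ(1+5/16z)y_n ⇒ h·k2=z(1+5/16z)y_n
  y_{n+1}/y_n = 1 + 5/12z + 7/12z(1+5/16z) = 1 + z + 35/192z²
  so R(z) = 1 + z + 35/192z².

Boundary: |R(x)|=1, x<0.
x=-1.77: |R|=0.1989
R=1: x+35/192x²=0 ⇒ x=−192/35=-5.4857; min R=1−1/(4·35/192)=-0.3714>−1
Confirm numerically:
  x=-4.510: |R|=0.19783 <1
  x=-3.824: |R|=0.15835 <1
  x=-3.133: |R|=0.34368 <1
  x=-5.676: |R|=1.19689 >1
  x=-5.520: |R|=1.03450 >1
So |R|<1 on (-5.4857, 0).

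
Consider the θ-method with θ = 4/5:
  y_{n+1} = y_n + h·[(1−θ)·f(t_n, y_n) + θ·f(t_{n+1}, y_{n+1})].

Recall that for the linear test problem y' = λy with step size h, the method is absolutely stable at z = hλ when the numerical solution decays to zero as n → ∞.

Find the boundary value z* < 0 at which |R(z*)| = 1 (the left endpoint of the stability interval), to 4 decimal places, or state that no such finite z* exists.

unbounded; (−∞, 0).

On y'=λy, z=hλ:
  y_{n+1} = y_n + z·[1/5·y_n + 4/5·y_{n+1}] ⇒ (1 − 4/5z)y_{n+1} = (1 + 1/5z)y_n
  ⇒ R(z) = (1 + 1/5z)/(1 − 4/5z).

Need |R(x)|<1, x<0.
x=-1.68: |R|=0.2833
x=-2: |R|=0.2308
x=-10: |R|=0.1111
x=-100: |R|=0.2346
θ=4/5≥1/2 ⇒ |1+1/5x|<|1−4/5x| ∀x<0 ⇒ unbounded interval.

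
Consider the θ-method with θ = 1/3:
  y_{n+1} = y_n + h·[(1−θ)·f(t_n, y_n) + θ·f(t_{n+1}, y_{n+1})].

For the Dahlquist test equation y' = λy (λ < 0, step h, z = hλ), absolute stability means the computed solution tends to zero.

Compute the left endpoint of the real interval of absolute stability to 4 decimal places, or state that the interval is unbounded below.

Set f=λy, z=hλ:
  y_{n+1} = y_n + z·[2/3·y_n + 1/3·y_{n+1}] ⇒ (1 − 1/3z)y_{n+1} = (1 + 2/3z)y_n
  so R(z) = (1 + 2/3z)/(1 − 1/3z).

Solve |R(x)|<1 on ℝ⁻.
x=-0.71: |R|=0.4259
R=−1: 1+2/3x = −1+1/3x ⇒ -1/3x=2 ⇒ x=2/(-1/3)=-6.0000
Confirm numerically:
  x=-4.607: |R|=0.81688 <1
  x=-3.235: |R|=0.55654 <1
  x=-2.698: |R|=0.42050 <1
  x=-6.528: |R|=1.05542 >1
  x=-6.479: |R|=1.05053 >1
  x=-6.270: |R|=1.02913 >1
Stable set (-6.0000, 0).

left endpoint -6.0000.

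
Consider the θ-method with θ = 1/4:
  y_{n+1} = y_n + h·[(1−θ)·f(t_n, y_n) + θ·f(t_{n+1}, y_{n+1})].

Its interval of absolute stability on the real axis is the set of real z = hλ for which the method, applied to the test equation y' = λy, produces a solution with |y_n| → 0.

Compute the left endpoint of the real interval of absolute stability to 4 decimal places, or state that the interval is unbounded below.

z* = -4.0000.

With y'=λy (z=hλ):
  y_{n+1} = y_n + z·[3/4·y_n + 1/4·y_{n+1}] ⇒ (1 − 1/4z)y_{n+1} = (1 + 3/4z)y_n
  R(z) = (1 + 3/4z)/(1 − 1/4z).

Need |R(x)|<1, x<0.
x=-0.78: |R|=0.3473
R=−1: 1+3/4x = −1+1/4x ⇒ -1/2x=2 ⇒ x=2/(-1/2)=-4.0000
Confirm numerically:
  x=-3.472: |R|=0.85867 <1
  x=-3.288: |R|=0.80461 <1
  x=-3.167: |R|=0.76755 <1
  x=-4.366: |R|=1.08750 >1
  x=-4.322: |R|=1.07739 >1
  x=-4.037: |R|=1.00921 >1
Interval (-4.0000, 0).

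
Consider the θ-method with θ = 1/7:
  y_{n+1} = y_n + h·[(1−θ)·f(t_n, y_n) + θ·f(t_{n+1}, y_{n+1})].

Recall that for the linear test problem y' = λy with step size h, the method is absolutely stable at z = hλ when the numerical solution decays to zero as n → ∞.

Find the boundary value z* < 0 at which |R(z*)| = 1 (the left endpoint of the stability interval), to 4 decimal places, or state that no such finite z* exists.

z* = -2.8000.

Set f=λy, z=hλ:
  y_{n+1} = y_n + z·[6/7·y_n + 1/7·y_{n+1}] ⇒ (1 − 1/7z)y_{n+1} = (1 + 6/7z)y_n
  ⇒ R(z) = (1 + 6/7z)/(1 − 1/7z).

Find x<0 with |R(x)|<1.
x=-1.52: |R|=0.2488
R=−1: 1+6/7x = −1+1/7x ⇒ -5/7x=2 ⇒ x=2/(-5/7)=-2.8000
Confirm numerically:
  x=-2.446: |R|=0.81262 <1
  x=-2.417: |R|=0.79664 <1
  x=-2.016: |R|=0.56522 <1
  x=-1.449: |R|=0.20050 <1
  x=-3.236: |R|=1.21297 >1
  x=-2.937: |R|=1.06893 >1
  x=-2.931: |R|=1.06596 >1
Interval (-2.8000, 0).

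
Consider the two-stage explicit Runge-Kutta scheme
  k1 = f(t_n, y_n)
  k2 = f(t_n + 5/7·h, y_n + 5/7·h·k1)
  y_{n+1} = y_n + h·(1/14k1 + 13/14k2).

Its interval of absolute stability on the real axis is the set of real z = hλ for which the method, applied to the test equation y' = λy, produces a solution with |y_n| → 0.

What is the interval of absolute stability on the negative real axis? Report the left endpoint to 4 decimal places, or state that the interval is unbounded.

Test eqn y'=λy, z=hλ:
  k1=λy_n ⇒ h·k1=z·y_n;  k2=λ(1+5/7z)y_n ⇒ h·k2=z(1+5/7z)y_n
  y_{n+1}/y_n = 1 + 1/14z + 13/14z(1+5/7z) = 1 + z + 65/98z²
  Hence R(z) = 1 + z + 65/98z².

Boundary: |R(x)|=1, x<0.
x=-0.75: |R|=0.6231
R=1: x+65/98x²=0 ⇒ x=−98/65=-1.5077; min R=1−1/(4·65/98)=0.6231>−1
Confirm numerically:
  x=-1.430: |R|=0.92631 <1
  x=-1.227: |R|=0.77157 <1
  x=-1.190: |R|=0.74925 <1
  x=-1.104: |R|=0.70440 <1
  x=-1.656: |R|=1.16290 >1
  x=-1.611: |R|=1.11039 >1
  x=-1.533: |R|=1.02573 >1
Interval (-1.5077, 0).

z∈(-1.5077,0).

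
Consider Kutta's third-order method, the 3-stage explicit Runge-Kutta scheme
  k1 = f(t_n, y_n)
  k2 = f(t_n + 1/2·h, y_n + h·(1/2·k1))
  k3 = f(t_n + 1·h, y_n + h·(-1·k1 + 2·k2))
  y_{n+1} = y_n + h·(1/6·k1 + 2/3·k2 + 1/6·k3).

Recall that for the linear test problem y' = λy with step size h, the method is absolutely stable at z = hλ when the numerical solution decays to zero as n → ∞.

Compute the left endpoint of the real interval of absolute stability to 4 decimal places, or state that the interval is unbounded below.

left endpoint -2.5127.

Test eqn y'=λy, z=hλ:
  order 3, 3-stage ⇒ R(z)=1+z+z^2/2+z^3/6
  (e.g. R(-0.59)=0.54982, |R|=0.54982)

Need |R(x)|<1, x<0.
x=-0.59: |R|=0.5498
|R(-2.59)|=1.1316 |R(-1.29)|=0.1843 |R(-0.99)|=0.3383
Bisect:
  x_lo=-3.1250 |R|=2.3285  x_hi=-0.2288 |R|=0.7954
  mid=-1.67691 |R|=0.05682 →hi
  mid=-2.40096 |R|=0.82542 →hi
  mid=-2.76299 |R|=1.46143 →lo
  mid=-2.58197 |R|=1.11751 →lo
  mid=-2.49147 |R|=0.96536 →hi
  mid=-2.53672 |R|=1.03986 →lo
  mid=-2.51410 |R|=1.00222 →lo
  mid=-2.50278 |R|=0.98369 →hi
  mid=-2.50844 |R|=0.99293 →hi
  mid=-2.51127 |R|=0.99757 →hi
  ...
  [-2.51286,-2.51268] ⇒ x*=-2.5127
Interval (-2.5127, 0).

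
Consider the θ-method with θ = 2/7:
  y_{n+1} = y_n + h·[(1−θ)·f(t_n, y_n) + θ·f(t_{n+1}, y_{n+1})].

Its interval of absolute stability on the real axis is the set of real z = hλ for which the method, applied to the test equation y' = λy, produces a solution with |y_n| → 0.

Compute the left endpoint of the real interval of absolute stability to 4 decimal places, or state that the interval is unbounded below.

On y'=λy, z=hλ:
  y_{n+1} = y_n + z·[5/7·y_n + 2/7·y_{n+1}] ⇒ (1 − 2/7z)y_{n+1} = (1 + 5/7z)y_n
  Hence R(z) = (1 + 5/7z)/(1 − 2/7z).

Solve |R(x)|<1 on ℝ⁻.
x=-1.78: |R|=0.1799
R=−1: 1+5/7x = −1+2/7x ⇒ -3/7x=2 ⇒ x=2/(-3/7)=-4.6667
Confirm numerically:
  x=-3.969: |R|=0.85989 <1
  x=-2.332: |R|=0.39952 <1
  x=-2.071: |R|=0.30111 <1
  x=-5.126: |R|=1.07987 >1
  x=-5.016: |R|=1.06153 >1
So |R|<1 on (-4.6667, 0).

left endpoint -4.6667.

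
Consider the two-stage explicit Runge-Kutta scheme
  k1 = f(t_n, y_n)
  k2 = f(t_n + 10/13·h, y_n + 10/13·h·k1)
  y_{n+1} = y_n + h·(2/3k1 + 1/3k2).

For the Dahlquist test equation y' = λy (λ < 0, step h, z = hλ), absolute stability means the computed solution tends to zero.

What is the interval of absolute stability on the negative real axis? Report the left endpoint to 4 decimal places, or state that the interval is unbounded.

Test eqn y'=λy, z=hλ:
  k1=λy_n ⇒ h·k1=z·y_n;  k2=λ(1+10/13z)y_n ⇒ h·k2=z(1+10/13z)y_n
  y_{n+1}/y_n = 1 + 2/3z + 1/3z(1+10/13z) = 1 + z + 10/39z²
  R(z) = 1 + z + 10/39z².

Need |R(x)|<1, x<0.
x=-0.86: |R|=0.3296
R=1: x+10/39x²=0 ⇒ x=−39/10=-3.9000; min R=1−1/(4·10/39)=0.0250>−1
Confirm numerically:
  x=-3.017: |R|=0.31692 <1
  x=-2.446: |R|=0.08808 <1
  x=-2.414: |R|=0.08020 <1
  x=-4.193: |R|=1.31501 >1
  x=-3.941: |R|=1.04143 >1
Stable set (-3.9000, 0).

(-3.9000, 0).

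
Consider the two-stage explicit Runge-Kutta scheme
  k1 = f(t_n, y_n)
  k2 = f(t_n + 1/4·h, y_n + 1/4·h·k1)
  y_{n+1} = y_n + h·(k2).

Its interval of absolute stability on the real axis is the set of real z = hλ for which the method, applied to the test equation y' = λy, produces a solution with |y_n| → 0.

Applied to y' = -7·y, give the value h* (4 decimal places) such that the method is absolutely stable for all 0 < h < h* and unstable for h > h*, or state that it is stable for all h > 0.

Test eqn y'=λy, z=hλ:
  k1=λy_n ⇒ h·k1=z·y_n;  k2=λ(1+1/4z)y_n ⇒ h·k2=z(1+1/4z)y_n
  y_{n+1}/y_n = 1 + z(1+1/4z) = 1 + z + 1/4z²
  R(z) = 1 + z + 1/4z².

Find x<0 with |R(x)|<1.
x=-1.06: |R|=0.2209
R=1: x+1/4x²=0 ⇒ x=−4=-4.0000; min R=1−1/(4·1/4)=0.0000>−1
Confirm numerically:
  x=-3.957: |R|=0.95746 <1
  x=-3.393: |R|=0.48511 <1
  x=-2.037: |R|=0.00034 <1
  x=-1.696: |R|=0.02310 <1
  x=-4.428: |R|=1.47380 >1
  x=-4.036: |R|=1.03632 >1
Stable set (-4.0000, 0).

(-4.0000,0); λ=-7 ⇒ h* = (4)/7 = 0.5714.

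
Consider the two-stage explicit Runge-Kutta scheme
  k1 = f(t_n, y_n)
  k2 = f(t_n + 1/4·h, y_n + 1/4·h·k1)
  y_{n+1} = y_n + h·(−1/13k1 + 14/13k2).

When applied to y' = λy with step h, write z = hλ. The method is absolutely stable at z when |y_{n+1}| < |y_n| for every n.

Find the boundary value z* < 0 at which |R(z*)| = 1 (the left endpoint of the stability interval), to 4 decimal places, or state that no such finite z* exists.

Test eqn y'=λy, z=hλ:
  k1=λy_n ⇒ h·k1=z·y_n;  k2=λ(1+1/4z)y_n ⇒ h·k2=z(1+1/4z)y_n
  y_{n+1}/y_n = 1 − 1/13z + 14/13z(1+1/4z) = 1 + z + 7/26z²
  so R(z) = 1 + z + 7/26z².

Boundary: |R(x)|=1, x<0.
x=-0.6: |R|=0.4969
R=1: x+7/26x²=0 ⇒ x=−26/7=-3.7143; min R=1−1/(4·7/26)=0.0714>−1
Confirm numerically:
  x=-3.646: |R|=0.93297 <1
  x=-2.450: |R|=0.16606 <1
  x=-1.986: |R|=0.07590 <1
  x=-1.723: |R|=0.07627 <1
  x=-4.238: |R|=1.59756 >1
  x=-4.188: |R|=1.53413 >1
  x=-3.891: |R|=1.18512 >1
Stable set (-3.7143, 0).

z* = -3.7143.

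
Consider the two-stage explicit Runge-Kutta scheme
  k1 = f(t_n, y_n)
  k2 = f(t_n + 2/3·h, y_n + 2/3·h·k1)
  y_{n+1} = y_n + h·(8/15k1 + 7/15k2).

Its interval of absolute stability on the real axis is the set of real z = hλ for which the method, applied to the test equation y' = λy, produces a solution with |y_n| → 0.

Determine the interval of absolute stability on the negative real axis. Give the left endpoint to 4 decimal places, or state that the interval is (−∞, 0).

Set f=λy, z=hλ:
  k1=λy_n ⇒ h·k1=z·y_n;  k2=λ(1+2/3z)y_n ⇒ h·k2=z(1+2/3z)y_n
  y_{n+1}/y_n = 1 + 8/15z + 7/15z(1+2/3z) = 1 + z + 14/45z²
  ⇒ R(z) = 1 + z + 14/45z².

Need |R(x)|<1, x<0.
x=-1.13: |R|=0.2673
R=1: x+14/45x²=0 ⇒ x=−45/14=-3.2143; min R=1−1/(4·14/45)=0.1964>−1
Confirm numerically:
  x=-3.175: |R|=0.96119 <1
  x=-2.411: |R|=0.39746 <1
  x=-2.007: |R|=0.24617 <1
  x=-1.415: |R|=0.20791 <1
  x=-3.702: |R|=1.56172 >1
  x=-3.565: |R|=1.38898 >1
  x=-3.534: |R|=1.35152 >1
Stable set (-3.2143, 0).

(-3.2143, 0).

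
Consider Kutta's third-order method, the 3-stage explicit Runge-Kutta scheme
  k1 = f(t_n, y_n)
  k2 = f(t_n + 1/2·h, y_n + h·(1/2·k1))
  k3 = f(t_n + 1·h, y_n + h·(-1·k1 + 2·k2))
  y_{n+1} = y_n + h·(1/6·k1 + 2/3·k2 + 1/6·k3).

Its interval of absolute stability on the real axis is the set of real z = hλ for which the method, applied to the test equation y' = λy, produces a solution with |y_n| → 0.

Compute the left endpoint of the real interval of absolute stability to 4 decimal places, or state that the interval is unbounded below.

Test eqn y'=λy, z=hλ:
  order 3, 3-stage ⇒ R(z)=1+z+z^2/2+z^3/6
  (e.g. R(-1.44)=0.09914, |R|=0.09914)

Solve |R(x)|<1 on ℝ⁻.
x=-1.44: |R|=0.0991
|R(-2.81)|=1.5600 |R(-1.78)|=0.1358 |R(-1.57)|=0.0175
Bisect:
  x_lo=-2.9145 |R|=1.7935  x_hi=-0.2921 |R|=0.7464
  mid=-1.60333 |R|=0.00493 →hi
  mid=-2.25892 |R|=0.62867 →hi
  mid=-2.58672 |R|=1.12583 →lo
  mid=-2.42282 |R|=0.85814 →hi
  mid=-2.50477 |R|=0.98693 →hi
  mid=-2.54574 |R|=1.05508 →lo
  mid=-2.52525 |R|=1.02069 →lo
  ...
  [-2.51277,-2.51261] ⇒ x*=-2.5127
Stable set (-2.5127, 0).

z* = -2.5127.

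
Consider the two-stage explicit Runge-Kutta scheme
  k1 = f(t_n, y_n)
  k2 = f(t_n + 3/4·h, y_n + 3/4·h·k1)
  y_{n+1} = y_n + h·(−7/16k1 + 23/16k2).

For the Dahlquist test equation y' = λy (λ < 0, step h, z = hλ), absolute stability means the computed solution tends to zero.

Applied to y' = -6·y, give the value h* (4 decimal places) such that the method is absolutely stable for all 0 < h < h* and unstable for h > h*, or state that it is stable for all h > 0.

(-0.9275,0); λ=-6 ⇒ h* = (64/69)/6 = 0.1546.

On y'=λy, z=hλ:
  k1=λy_n ⇒ h·k1=z·y_n;  k2=λ(1+3/4z)y_n ⇒ h·k2=z(1+3/4z)y_n
  y_{n+1}/y_n = 1 − 7/16z + 23/16z(1+3/4z) = 1 + z + 69/64z²
  so R(z) = 1 + z + 69/64z².

Solve |R(x)|<1 on ℝ⁻.
x=-1.18: |R|=1.3212
R=1: x+69/64x²=0 ⇒ x=−64/69=-0.9275; min R=1−1/(4·69/64)=0.7681>−1
Confirm numerically:
  x=-0.832: |R|=0.91430 <1
  x=-0.486: |R|=0.76865 <1
  x=-0.390: |R|=0.77398 <1
  x=-1.453: |R|=1.82315 >1
  x=-1.446: |R|=1.80827 >1
  x=-1.298: |R|=1.51843 >1
So |R|<1 on (-0.9275, 0).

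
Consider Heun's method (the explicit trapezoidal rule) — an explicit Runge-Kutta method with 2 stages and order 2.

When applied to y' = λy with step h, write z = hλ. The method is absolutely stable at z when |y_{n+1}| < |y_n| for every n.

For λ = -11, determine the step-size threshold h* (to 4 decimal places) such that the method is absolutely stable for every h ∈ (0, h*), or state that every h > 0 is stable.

(-2.0000,0); λ=-11 ⇒ h* = 0.1818.

Test eqn y'=λy, z=hλ:
  order 2, 2-stage ⇒ R(z)=1+z+z^2/2
  (e.g. R(-1.26)=0.53380, |R|=0.53380)

Boundary: |R(x)|=1, x<0.
x=-1.26: |R|=0.5338
|R(-1.74)|=0.7738 |R(-1.43)|=0.5924 |R(-1.05)|=0.5012
Bisect:
  x_lo=-2.5094 |R|=1.6392  x_hi=-0.1402 |R|=0.8696
  mid=-1.32483 |R|=0.55276 →hi
  mid=-1.91712 |R|=0.92056 →hi
  mid=-2.21327 |R|=1.23601 →lo
  mid=-2.06519 |R|=1.06732 →lo
  mid=-1.99116 |R|=0.99120 →hi
  mid=-2.02818 |R|=1.02857 →lo
  mid=-2.00967 |R|=1.00971 →lo
  ...
  [-2.00012,-1.99998] ⇒ x*=-2.0000
So |R|<1 on (-2.0000, 0).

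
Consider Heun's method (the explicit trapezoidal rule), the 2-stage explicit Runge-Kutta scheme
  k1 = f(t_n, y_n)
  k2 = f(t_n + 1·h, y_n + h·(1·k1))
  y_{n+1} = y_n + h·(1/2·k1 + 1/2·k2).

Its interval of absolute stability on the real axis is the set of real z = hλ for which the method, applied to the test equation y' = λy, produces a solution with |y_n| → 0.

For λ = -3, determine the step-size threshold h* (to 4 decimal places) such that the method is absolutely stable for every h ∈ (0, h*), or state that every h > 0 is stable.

Set f=λy, z=hλ:
  order 2, 2-stage ⇒ R(z)=1+z+z^2/2
  (e.g. R(-1.08)=0.50320, |R|=0.50320)

Boundary: |R(x)|=1, x<0.
x=-1.08: |R|=0.5032
|R(-2.19)|=1.2080 |R(-1.61)|=0.6861 |R(-1.29)|=0.5421
Bisect:
  x_lo=-2.8379 |R|=2.1889  x_hi=-0.2577 |R|=0.7755
  mid=-1.54780 |R|=0.65004 →hi
  mid=-2.19284 |R|=1.21144 →lo
  mid=-1.87032 |R|=0.87873 →hi
  mid=-2.03158 |R|=1.03208 →lo
  mid=-1.95095 |R|=0.95215 →hi
  mid=-1.99127 |R|=0.99130 →hi
  mid=-2.01142 |R|=1.01149 →lo
  mid=-2.00134 |R|=1.00135 →lo
  mid=-1.99630 |R|=0.99631 →hi
  ...
  [-2.00008,-1.99993] ⇒ x*=-2.0000
Interval (-2.0000, 0).

(-2.0000,0); λ=-3 ⇒ h* = 0.6667.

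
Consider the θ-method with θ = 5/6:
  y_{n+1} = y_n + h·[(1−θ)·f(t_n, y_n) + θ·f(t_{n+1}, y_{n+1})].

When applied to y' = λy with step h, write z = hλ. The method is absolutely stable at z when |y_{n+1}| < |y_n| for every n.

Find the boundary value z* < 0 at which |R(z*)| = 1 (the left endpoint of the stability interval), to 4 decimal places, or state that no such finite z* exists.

With y'=λy (z=hλ):
  y_{n+1} = y_n + z·[1/6·y_n + 5/6·y_{n+1}] ⇒ (1 − 5/6z)y_{n+1} = (1 + 1/6z)y_n
  R(z) = (1 + 1/6z)/(1 − 5/6z).

Find x<0 with |R(x)|<1.
x=-1.44: |R|=0.3455
x=-2: |R|=0.2500
x=-10: |R|=0.0714
x=-100: |R|=0.1858
θ=5/6≥1/2 ⇒ |1+1/6x|<|1−5/6x| ∀x<0 ⇒ interval (−∞,0).

unbounded; (−∞, 0).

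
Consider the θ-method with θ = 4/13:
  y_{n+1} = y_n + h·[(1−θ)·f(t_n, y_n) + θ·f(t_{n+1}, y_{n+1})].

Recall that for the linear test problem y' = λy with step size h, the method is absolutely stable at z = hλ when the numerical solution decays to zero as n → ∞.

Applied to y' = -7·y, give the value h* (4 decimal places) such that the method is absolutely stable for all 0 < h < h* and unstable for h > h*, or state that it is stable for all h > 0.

(-5.2000,0); λ=-7 ⇒ h* = (26/5)/7 = 0.7429.

Set f=λy, z=hλ:
  y_{n+1} = y_n + z·[9/13·y_n + 4/13·y_{n+1}] ⇒ (1 − 4/13z)y_{n+1} = (1 + 9/13z)y_n
  so R(z) = (1 + 9/13z)/(1 − 4/13z).

Boundary: |R(x)|=1, x<0.
x=-1.46: |R|=0.0074
R=−1: 1+9/13x = −1+4/13x ⇒ -5/13x=2 ⇒ x=2/(-5/13)=-5.2000
Confirm numerically:
  x=-4.802: |R|=0.93821 <1
  x=-4.002: |R|=0.79351 <1
  x=-3.888: |R|=0.77024 <1
  x=-3.039: |R|=0.57048 <1
  x=-5.679: |R|=1.06706 >1
  x=-5.546: |R|=1.04917 >1
So |R|<1 on (-5.2000, 0).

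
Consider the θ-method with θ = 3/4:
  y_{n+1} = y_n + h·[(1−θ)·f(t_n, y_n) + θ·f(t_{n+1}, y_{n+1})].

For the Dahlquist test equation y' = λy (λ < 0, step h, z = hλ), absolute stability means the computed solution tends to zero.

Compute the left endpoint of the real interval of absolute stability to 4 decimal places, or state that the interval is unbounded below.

(−∞, 0) — no finite endpoint.

Set f=λy, z=hλ:
  y_{n+1} = y_n + z·[1/4·y_n + 3/4·y_{n+1}] ⇒ (1 − 3/4z)y_{n+1} = (1 + 1/4z)y_n
  ⇒ R(z) = (1 + 1/4z)/(1 − 3/4z).

Boundary: |R(x)|=1, x<0.
x=-0.77: |R|=0.5119
x=-2: |R|=0.2000
x=-10: |R|=0.1765
x=-100: |R|=0.3158
θ=3/4≥1/2 ⇒ |1+1/4x|<|1−3/4x| ∀x<0 ⇒ unbounded interval.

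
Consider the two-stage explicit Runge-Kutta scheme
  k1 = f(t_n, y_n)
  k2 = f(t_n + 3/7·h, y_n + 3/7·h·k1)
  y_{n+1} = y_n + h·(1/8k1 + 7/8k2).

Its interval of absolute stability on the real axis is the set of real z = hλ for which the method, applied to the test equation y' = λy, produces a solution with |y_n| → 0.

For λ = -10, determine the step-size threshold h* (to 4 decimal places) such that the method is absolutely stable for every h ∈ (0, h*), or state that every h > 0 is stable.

On y'=λy, z=hλ:
  k1=λy_n ⇒ h·k1=z·y_n;  k2=λ(1+3/7z)y_n ⇒ h·k2=z(1+3/7z)y_n
  y_{n+1}/y_n = 1 + 1/8z + 7/8z(1+3/7z) = 1 + z + 3/8z²
  R(z) = 1 + z + 3/8z².

Find x<0 with |R(x)|<1.
x=-0.47: |R|=0.6128
R=1: x+3/8x²=0 ⇒ x=−8/3=-2.6667; min R=1−1/(4·3/8)=0.3333>−1
Confirm numerically:
  x=-2.496: |R|=0.84026 <1
  x=-2.397: |R|=0.75760 <1
  x=-1.708: |R|=0.38597 <1
  x=-1.659: |R|=0.37311 <1
  x=-3.263: |R|=1.72969 >1
  x=-3.035: |R|=1.41921 >1
Interval (-2.6667, 0).

(-2.6667,0); λ=-10 ⇒ h* = (8/3)/10 = 0.2667.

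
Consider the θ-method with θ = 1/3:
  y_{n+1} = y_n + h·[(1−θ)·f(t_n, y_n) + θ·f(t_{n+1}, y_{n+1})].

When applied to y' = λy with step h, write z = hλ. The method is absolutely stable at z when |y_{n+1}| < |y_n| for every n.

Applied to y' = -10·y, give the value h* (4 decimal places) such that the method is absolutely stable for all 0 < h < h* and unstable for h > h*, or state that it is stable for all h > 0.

(-6.0000,0); λ=-10 ⇒ h* = (6)/10 = 0.6000.

On y'=λy, z=hλ:
  y_{n+1} = y_n + z·[2/3·y_n + 1/3·y_{n+1}] ⇒ (1 − 1/3z)y_{n+1} = (1 + 2/3z)y_n
  ⇒ R(z) = (1 + 2/3z)/(1 − 1/3z).

Solve |R(x)|<1 on ℝ⁻.
x=-1.71: |R|=0.0892
R=−1: 1+2/3x = −1+1/3x ⇒ -1/3x=2 ⇒ x=2/(-1/3)=-6.0000
Confirm numerically:
  x=-5.683: |R|=0.96349 <1
  x=-3.600: |R|=0.63636 <1
  x=-2.876: |R|=0.46835 <1
  x=-6.578: |R|=1.06035 >1
  x=-6.288: |R|=1.03101 >1
  x=-6.021: |R|=1.00233 >1
Interval (-6.0000, 0).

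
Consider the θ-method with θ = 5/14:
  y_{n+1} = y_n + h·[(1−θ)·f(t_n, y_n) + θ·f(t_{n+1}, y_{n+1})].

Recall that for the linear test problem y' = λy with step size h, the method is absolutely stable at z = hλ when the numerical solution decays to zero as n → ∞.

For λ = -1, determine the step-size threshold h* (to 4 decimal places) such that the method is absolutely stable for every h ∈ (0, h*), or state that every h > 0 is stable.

(-7.0000,0); λ=-1 ⇒ h* = (7)/1 = 7.0000.

Test eqn y'=λy, z=hλ:
  y_{n+1} = y_n + z·[9/14·y_n + 5/14·y_{n+1}] ⇒ (1 − 5/14z)y_{n+1} = (1 + 9/14z)y_n
  Hence R(z) = (1 + 9/14z)/(1 − 5/14z).

Find x<0 with |R(x)|<1.
x=-0.85: |R|=0.3479
R=−1: 1+9/14x = −1+5/14x ⇒ -2/7x=2 ⇒ x=2/(-2/7)=-7.0000
Confirm numerically:
  x=-6.735: |R|=0.97777 <1
  x=-5.718: |R|=0.87960 <1
  x=-4.619: |R|=0.74325 <1
  x=-3.251: |R|=0.50435 <1
  x=-7.526: |R|=1.04075 >1
  x=-7.312: |R|=1.02468 >1
  x=-7.236: |R|=1.01881 >1
Interval (-7.0000, 0).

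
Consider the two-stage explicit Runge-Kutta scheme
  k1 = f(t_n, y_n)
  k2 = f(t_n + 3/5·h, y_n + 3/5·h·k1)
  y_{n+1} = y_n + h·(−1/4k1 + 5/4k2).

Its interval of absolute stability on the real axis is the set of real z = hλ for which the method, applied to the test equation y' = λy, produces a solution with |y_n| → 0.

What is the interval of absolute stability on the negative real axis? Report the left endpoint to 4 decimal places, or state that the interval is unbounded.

On y'=λy, z=hλ:
  k1=λy_n ⇒ h·k1=z·y_n;  k2=λ(1+3/5z)y_n ⇒ h·k2=z(1+3/5z)y_n
  y_{n+1}/y_n = 1 − 1/4z + 5/4z(1+3/5z) = 1 + z + 3/4z²
  R(z) = 1 + z + 3/4z².

Need |R(x)|<1, x<0.
x=-1.54: |R|=1.2387
R=1: x+3/4x²=0 ⇒ x=−4/3=-1.3333; min R=1−1/(4·3/4)=0.6667>−1
Confirm numerically:
  x=-1.039: |R|=0.77064 <1
  x=-0.587: |R|=0.67143 <1
  x=-0.563: |R|=0.67473 <1
  x=-1.754: |R|=1.55339 >1
  x=-1.711: |R|=1.48464 >1
Stable set (-1.3333, 0).

(-1.3333, 0).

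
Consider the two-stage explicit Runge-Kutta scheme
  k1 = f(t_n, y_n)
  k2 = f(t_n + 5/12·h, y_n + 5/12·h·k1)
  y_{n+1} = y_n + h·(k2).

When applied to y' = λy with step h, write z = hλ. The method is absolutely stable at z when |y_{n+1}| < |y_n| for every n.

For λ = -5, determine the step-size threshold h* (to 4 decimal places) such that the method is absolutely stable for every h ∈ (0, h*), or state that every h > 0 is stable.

Set f=λy, z=hλ:
  k1=λy_n ⇒ h·k1=z·y_n;  k2=λ(1+5/12z)y_n ⇒ h·k2=z(1+5/12z)y_n
  y_{n+1}/y_n = 1 + z(1+5/12z) = 1 + z + 5/12z²
  Hence R(z) = 1 + z + 5/12z².

Find x<0 with |R(x)|<1.
x=-1.21: |R|=0.4000
R=1: x+5/12x²=0 ⇒ x=−12/5=-2.4000; min R=1−1/(4·5/12)=0.4000>−1
Confirm numerically:
  x=-2.379: |R|=0.97918 <1
  x=-1.596: |R|=0.46534 <1
  x=-1.480: |R|=0.43267 <1
  x=-2.738: |R|=1.38560 >1
  x=-2.448: |R|=1.04896 >1
Stable set (-2.4000, 0).

(-2.4000,0); λ=-5 ⇒ h* = (12/5)/5 = 0.4800.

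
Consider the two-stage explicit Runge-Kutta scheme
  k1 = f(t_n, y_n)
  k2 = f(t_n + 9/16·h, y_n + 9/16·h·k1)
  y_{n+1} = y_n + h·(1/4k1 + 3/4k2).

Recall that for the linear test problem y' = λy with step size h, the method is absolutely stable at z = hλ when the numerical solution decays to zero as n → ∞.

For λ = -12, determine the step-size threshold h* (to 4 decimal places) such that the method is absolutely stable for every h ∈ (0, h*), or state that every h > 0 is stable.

(-2.3704,0); λ=-12 ⇒ h* = (64/27)/12 = 0.1975.

On y'=λy, z=hλ:
  k1=λy_n ⇒ h·k1=z·y_n;  k2=λ(1+9/16z)y_n ⇒ h·k2=z(1+9/16z)y_n
  y_{n+1}/y_n = 1 + 1/4z + 3/4z(1+9/16z) = 1 + z + 27/64z²
  R(z) = 1 + z + 27/64z².

Boundary: |R(x)|=1, x<0.
x=-0.94: |R|=0.4328
R=1: x+27/64x²=0 ⇒ x=−64/27=-2.3704; min R=1−1/(4·27/64)=0.4074>−1
Confirm numerically:
  x=-2.299: |R|=0.93078 <1
  x=-1.893: |R|=0.61877 <1
  x=-1.431: |R|=0.43290 <1
  x=-2.752: |R|=1.44307 >1
  x=-2.620: |R|=1.27592 >1
  x=-2.585: |R|=1.23406 >1
Interval (-2.3704, 0).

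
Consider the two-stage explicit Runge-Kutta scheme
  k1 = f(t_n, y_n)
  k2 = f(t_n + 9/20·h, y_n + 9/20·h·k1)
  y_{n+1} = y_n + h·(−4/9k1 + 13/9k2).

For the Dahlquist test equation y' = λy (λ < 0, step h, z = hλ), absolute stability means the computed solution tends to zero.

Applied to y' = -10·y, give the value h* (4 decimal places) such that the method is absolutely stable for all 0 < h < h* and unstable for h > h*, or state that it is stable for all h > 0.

(-1.5385,0); λ=-10 ⇒ h* = (20/13)/10 = 0.1538.

Test eqn y'=λy, z=hλ:
  k1=λy_n ⇒ h·k1=z·y_n;  k2=λ(1+9/20z)y_n ⇒ h·k2=z(1+9/20z)y_n
  y_{n+1}/y_n = 1 − 4/9z + 13/9z(1+9/20z) = 1 + z + 13/20z²
  R(z) = 1 + z + 13/20z².

Solve |R(x)|<1 on ℝ⁻.
x=-0.73: |R|=0.6164
R=1: x+13/20x²=0 ⇒ x=−20/13=-1.5385; min R=1−1/(4·13/20)=0.6154>−1
Confirm numerically:
  x=-1.463: |R|=0.92824 <1
  x=-0.904: |R|=0.62719 <1
  x=-0.772: |R|=0.61539 <1
  x=-0.705: |R|=0.61807 <1
  x=-2.130: |R|=1.81899 >1
  x=-2.105: |R|=1.77517 >1
Stable set (-1.5385, 0).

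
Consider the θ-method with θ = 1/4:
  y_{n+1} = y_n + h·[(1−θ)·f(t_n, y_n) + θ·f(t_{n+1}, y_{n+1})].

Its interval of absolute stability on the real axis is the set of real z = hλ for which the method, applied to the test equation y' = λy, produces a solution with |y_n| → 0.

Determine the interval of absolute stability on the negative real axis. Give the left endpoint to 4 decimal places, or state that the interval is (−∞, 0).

(-4.0000, 0).

Test eqn y'=λy, z=hλ:
  y_{n+1} = y_n + z·[3/4·y_n + 1/4·y_{n+1}] ⇒ (1 − 1/4z)y_{n+1} = (1 + 3/4z)y_n
  Hence R(z) = (1 + 3/4z)/(1 − 1/4z).

Solve |R(x)|<1 on ℝ⁻.
x=-0.69: |R|=0.4115
R=−1: 1+3/4x = −1+1/4x ⇒ -1/2x=2 ⇒ x=2/(-1/2)=-4.0000
Confirm numerically:
  x=-3.972: |R|=0.99298 <1
  x=-3.115: |R|=0.75123 <1
  x=-2.560: |R|=0.56098 <1
  x=-1.743: |R|=0.21400 <1
  x=-4.416: |R|=1.09886 >1
  x=-4.217: |R|=1.05282 >1
  x=-4.045: |R|=1.01119 >1
So |R|<1 on (-4.0000, 0).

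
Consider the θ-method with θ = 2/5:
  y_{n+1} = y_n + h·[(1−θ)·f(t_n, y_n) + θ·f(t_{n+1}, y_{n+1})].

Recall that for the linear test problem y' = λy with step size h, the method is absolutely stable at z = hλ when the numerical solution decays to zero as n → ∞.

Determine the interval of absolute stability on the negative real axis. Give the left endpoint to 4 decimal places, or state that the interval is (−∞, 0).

With y'=λy (z=hλ):
  y_{n+1} = y_n + z·[3/5·y_n + 2/5·y_{n+1}] ⇒ (1 − 2/5z)y_{n+1} = (1 + 3/5z)y_n
  Hence R(z) = (1 + 3/5z)/(1 − 2/5z).

Need |R(x)|<1, x<0.
x=-1.63: |R|=0.0133
R=−1: 1+3/5x = −1+2/5x ⇒ -1/5x=2 ⇒ x=2/(-1/5)=-10.0000
Confirm numerically:
  x=-7.814: |R|=0.89403 <1
  x=-7.234: |R|=0.85792 <1
  x=-6.846: |R|=0.83126 <1
  x=-5.106: |R|=0.67828 <1
  x=-10.471: |R|=1.01816 >1
  x=-10.395: |R|=1.01532 >1
  x=-10.243: |R|=1.00953 >1
So |R|<1 on (-10.0000, 0).

(-10.0000, 0).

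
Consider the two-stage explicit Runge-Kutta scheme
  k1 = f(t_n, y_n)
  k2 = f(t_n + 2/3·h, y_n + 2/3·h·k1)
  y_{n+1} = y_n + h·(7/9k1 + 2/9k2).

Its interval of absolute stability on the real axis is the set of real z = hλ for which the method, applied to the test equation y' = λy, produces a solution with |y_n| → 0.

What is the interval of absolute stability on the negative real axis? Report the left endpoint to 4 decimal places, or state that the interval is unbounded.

On y'=λy, z=hλ:
  k1=λy_n ⇒ h·k1=z·y_n;  k2=λ(1+2/3z)y_n ⇒ h·k2=z(1+2/3z)y_n
  y_{n+1}/y_n = 1 + 7/9z + 2/9z(1+2/3z) = 1 + z + 4/27z²
  R(z) = 1 + z + 4/27z².

Boundary: |R(x)|=1, x<0.
x=-1.77: |R|=0.3059
R=1: x+4/27x²=0 ⇒ x=−27/4=-6.7500; min R=1−1/(4·4/27)=-0.6875>−1
Confirm numerically:
  x=-6.262: |R|=0.54728 <1
  x=-5.327: |R|=0.12301 <1
  x=-4.869: |R|=0.35683 <1
  x=-4.295: |R|=0.56211 <1
  x=-7.252: |R|=1.53933 >1
  x=-7.038: |R|=1.30029 >1
  x=-6.925: |R|=1.17954 >1
So |R|<1 on (-6.7500, 0).

(-6.7500, 0).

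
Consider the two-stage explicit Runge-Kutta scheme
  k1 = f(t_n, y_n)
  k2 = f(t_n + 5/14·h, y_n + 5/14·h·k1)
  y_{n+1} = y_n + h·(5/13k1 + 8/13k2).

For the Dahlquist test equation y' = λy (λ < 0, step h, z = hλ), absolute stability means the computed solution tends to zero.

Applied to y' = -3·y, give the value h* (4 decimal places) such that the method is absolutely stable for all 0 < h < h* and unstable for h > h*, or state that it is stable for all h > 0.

(-4.5500,0); λ=-3 ⇒ h* = (91/20)/3 = 1.5167.

With y'=λy (z=hλ):
  k1=λy_n ⇒ h·k1=z·y_n;  k2=λ(1+5/14z)y_n ⇒ h·k2=z(1+5/14z)y_n
  y_{n+1}/y_n = 1 + 5/13z + 8/13z(1+5/14z) = 1 + z + 20/91z²
  ⇒ R(z) = 1 + z + 20/91z².

Boundary: |R(x)|=1, x<0.
x=-0.69: |R|=0.4146
R=1: x+20/91x²=0 ⇒ x=−91/20=-4.5500; min R=1−1/(4·20/91)=-0.1375>−1
Confirm numerically:
  x=-4.271: |R|=0.73811 <1
  x=-3.833: |R|=0.39599 <1
  x=-3.373: |R|=0.12747 <1
  x=-1.948: |R|=0.11400 <1
  x=-4.861: |R|=1.33226 >1
  x=-4.647: |R|=1.09907 >1
So |R|<1 on (-4.5500, 0).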